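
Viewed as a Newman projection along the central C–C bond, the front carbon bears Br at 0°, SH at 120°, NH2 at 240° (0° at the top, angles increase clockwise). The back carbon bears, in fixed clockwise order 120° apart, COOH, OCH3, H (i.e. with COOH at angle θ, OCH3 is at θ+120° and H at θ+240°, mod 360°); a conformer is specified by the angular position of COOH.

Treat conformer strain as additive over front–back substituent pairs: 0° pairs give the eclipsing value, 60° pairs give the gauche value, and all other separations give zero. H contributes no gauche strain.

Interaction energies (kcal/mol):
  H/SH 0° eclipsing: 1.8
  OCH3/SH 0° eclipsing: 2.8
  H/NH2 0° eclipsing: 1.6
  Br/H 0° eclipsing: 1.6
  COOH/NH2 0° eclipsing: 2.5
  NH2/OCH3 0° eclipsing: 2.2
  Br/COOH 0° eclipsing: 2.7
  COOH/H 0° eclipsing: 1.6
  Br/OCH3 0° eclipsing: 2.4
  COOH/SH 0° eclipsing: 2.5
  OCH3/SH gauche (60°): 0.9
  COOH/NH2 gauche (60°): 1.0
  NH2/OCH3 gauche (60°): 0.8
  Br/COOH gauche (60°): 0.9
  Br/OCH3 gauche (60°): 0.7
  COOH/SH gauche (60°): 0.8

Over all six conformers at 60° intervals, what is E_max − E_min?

COOH at 0° (eclipsed): Br(0°)/COOH(0°) eclipsed 2.7; SH(120°)/OCH3(120°) eclipsed 2.8; NH2(240°)/H(240°) eclipsed 1.6 → 7.1 kcal/mol.
COOH at 60° (staggered): Br(0°)/COOH(60°) gauche 0.9; SH(120°)/COOH(60°) gauche 0.8; SH(120°)/OCH3(180°) gauche 0.9; NH2(240°)/OCH3(180°) gauche 0.8 → 3.4 kcal/mol.
COOH at 120° (eclipsed): Br(0°)/H(0°) eclipsed 1.6; SH(120°)/COOH(120°) eclipsed 2.5; NH2(240°)/OCH3(240°) eclipsed 2.2 → 6.3 kcal/mol.
COOH at 180° (staggered): Br(0°)/OCH3(300°) gauche 0.7; SH(120°)/COOH(180°) gauche 0.8; NH2(240°)/COOH(180°) gauche 1.0; NH2(240°)/OCH3(300°) gauche 0.8 → 3.3 kcal/mol.
COOH at 240° (eclipsed): Br(0°)/OCH3(0°) eclipsed 2.4; SH(120°)/H(120°) eclipsed 1.8; NH2(240°)/COOH(240°) eclipsed 2.5 → 6.7 kcal/mol.
COOH at 300° (staggered): Br(0°)/COOH(300°) gauche 0.9; Br(0°)/OCH3(60°) gauche 0.7; SH(120°)/OCH3(60°) gauche 0.9; NH2(240°)/COOH(300°) gauche 1.0 → 3.5 kcal/mol.
Max at 0° (7.1 kcal/mol), min at 180° (3.3 kcal/mol); barrier = 3.8 kcal/mol.

3.8 kcal/mol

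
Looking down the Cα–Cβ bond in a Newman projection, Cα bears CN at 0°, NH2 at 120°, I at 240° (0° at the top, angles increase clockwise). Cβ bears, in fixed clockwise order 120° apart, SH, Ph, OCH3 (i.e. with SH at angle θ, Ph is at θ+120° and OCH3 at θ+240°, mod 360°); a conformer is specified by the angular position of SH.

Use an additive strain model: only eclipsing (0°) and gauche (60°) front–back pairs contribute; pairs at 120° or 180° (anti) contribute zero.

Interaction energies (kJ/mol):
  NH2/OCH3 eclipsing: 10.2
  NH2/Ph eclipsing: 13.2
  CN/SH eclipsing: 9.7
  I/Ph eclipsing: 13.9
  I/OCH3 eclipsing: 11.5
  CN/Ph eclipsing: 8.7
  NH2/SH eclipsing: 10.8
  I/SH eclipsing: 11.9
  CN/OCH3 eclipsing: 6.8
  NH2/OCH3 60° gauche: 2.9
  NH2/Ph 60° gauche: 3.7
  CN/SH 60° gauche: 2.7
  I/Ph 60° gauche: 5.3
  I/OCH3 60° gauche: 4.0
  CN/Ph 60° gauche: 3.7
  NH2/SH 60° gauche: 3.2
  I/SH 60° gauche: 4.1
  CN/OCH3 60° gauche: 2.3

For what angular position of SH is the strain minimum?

300°

SH at 0° is eclipsed. CN at 0° is eclipsed with SH at 0° (9.7); NH2 at 120° is eclipsed with Ph at 120° (13.2); I at 240° is eclipsed with OCH3 at 240° (11.5). Total 34.4 kJ/mol.
SH at 60° is staggered. CN at 0° is gauche with SH at 60° (2.7); CN at 0° is gauche with OCH3 at 300° (2.3); NH2 at 120° is gauche with SH at 60° (3.2); NH2 at 120° is gauche with Ph at 180° (3.7); I at 240° is gauche with Ph at 180° (5.3); I at 240° is gauche with OCH3 at 300° (4.0). Total 21.2 kJ/mol.
SH at 120° is eclipsed. CN at 0° is eclipsed with OCH3 at 0° (6.8); NH2 at 120° is eclipsed with SH at 120° (10.8); I at 240° is eclipsed with Ph at 240° (13.9). Total 31.5 kJ/mol.
SH at 180° is staggered. CN at 0° is gauche with Ph at 300° (3.7); CN at 0° is gauche with OCH3 at 60° (2.3); NH2 at 120° is gauche with SH at 180° (3.2); NH2 at 120° is gauche with OCH3 at 60° (2.9); I at 240° is gauche with SH at 180° (4.1); I at 240° is gauche with Ph at 300° (5.3). Total 21.5 kJ/mol.
SH at 240° is eclipsed. CN at 0° is eclipsed with Ph at 0° (8.7); NH2 at 120° is eclipsed with OCH3 at 120° (10.2); I at 240° is eclipsed with SH at 240° (11.9). Total 30.8 kJ/mol.
SH at 300° is staggered. CN at 0° is gauche with SH at 300° (2.7); CN at 0° is gauche with Ph at 60° (3.7); NH2 at 120° is gauche with Ph at 60° (3.7); NH2 at 120° is gauche with OCH3 at 180° (2.9); I at 240° is gauche with SH at 300° (4.1); I at 240° is gauche with OCH3 at 180° (4.0). Total 21.1 kJ/mol.
The minimum (21.1 kJ/mol) occurs with SH at 300°.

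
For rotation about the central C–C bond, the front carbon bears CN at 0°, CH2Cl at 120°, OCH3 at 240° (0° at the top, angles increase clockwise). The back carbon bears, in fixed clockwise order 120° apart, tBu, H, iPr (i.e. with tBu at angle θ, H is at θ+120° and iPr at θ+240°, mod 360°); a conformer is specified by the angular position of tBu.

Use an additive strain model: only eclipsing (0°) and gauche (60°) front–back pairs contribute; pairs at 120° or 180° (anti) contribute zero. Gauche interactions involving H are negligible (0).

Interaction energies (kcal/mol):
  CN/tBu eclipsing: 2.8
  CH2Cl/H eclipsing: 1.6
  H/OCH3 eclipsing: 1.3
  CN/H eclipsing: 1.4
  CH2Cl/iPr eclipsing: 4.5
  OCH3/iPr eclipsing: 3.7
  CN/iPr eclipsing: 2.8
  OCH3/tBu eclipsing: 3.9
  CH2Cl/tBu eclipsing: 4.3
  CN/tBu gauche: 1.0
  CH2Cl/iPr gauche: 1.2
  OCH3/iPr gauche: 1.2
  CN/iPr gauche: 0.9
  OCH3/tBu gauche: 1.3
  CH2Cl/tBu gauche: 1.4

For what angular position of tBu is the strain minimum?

tBu at 0° (eclipsed): CN(0°)/tBu(0°) eclipsed 2.8; CH2Cl(120°)/H(120°) eclipsed 1.6; OCH3(240°)/iPr(240°) eclipsed 3.7 → 8.1 kcal/mol.
tBu at 60° (staggered): CN(0°)/tBu(60°) gauche 1.0; CN(0°)/iPr(300°) gauche 0.9; CH2Cl(120°)/tBu(60°) gauche 1.4; OCH3(240°)/iPr(300°) gauche 1.2 → 4.5 kcal/mol.
tBu at 120° (eclipsed): CN(0°)/iPr(0°) eclipsed 2.8; CH2Cl(120°)/tBu(120°) eclipsed 4.3; OCH3(240°)/H(240°) eclipsed 1.3 → 8.4 kcal/mol.
tBu at 180° (staggered): CN(0°)/iPr(60°) gauche 0.9; CH2Cl(120°)/tBu(180°) gauche 1.4; CH2Cl(120°)/iPr(60°) gauche 1.2; OCH3(240°)/tBu(180°) gauche 1.3 → 4.8 kcal/mol.
tBu at 240° (eclipsed): CN(0°)/H(0°) eclipsed 1.4; CH2Cl(120°)/iPr(120°) eclipsed 4.5; OCH3(240°)/tBu(240°) eclipsed 3.9 → 9.8 kcal/mol.
tBu at 300° (staggered): CN(0°)/tBu(300°) gauche 1.0; CH2Cl(120°)/iPr(180°) gauche 1.2; OCH3(240°)/tBu(300°) gauche 1.3; OCH3(240°)/iPr(180°) gauche 1.2 → 4.7 kcal/mol.
The minimum (4.5 kcal/mol) occurs with tBu at 60°.

60°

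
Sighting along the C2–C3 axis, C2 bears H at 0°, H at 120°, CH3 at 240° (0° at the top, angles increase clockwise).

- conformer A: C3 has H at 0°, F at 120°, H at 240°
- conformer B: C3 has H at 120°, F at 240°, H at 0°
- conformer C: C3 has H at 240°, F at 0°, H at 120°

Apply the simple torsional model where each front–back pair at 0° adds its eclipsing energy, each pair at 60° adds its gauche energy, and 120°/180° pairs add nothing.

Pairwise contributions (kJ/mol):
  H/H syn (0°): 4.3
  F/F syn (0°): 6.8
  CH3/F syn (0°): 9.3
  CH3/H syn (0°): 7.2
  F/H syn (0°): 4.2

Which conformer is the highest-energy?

B

A (eclipsed): H(0°)/H(0°) eclipsed 4.3; H(120°)/F(120°) eclipsed 4.2; CH3(240°)/H(240°) eclipsed 7.2 → 15.7 kJ/mol.
B (eclipsed): H(0°)/H(0°) eclipsed 4.3; H(120°)/H(120°) eclipsed 4.3; CH3(240°)/F(240°) eclipsed 9.3 → 17.9 kJ/mol.
C (eclipsed): H(0°)/F(0°) eclipsed 4.2; H(120°)/H(120°) eclipsed 4.3; CH3(240°)/H(240°) eclipsed 7.2 → 15.7 kJ/mol.
B has the highest total (17.9 kJ/mol).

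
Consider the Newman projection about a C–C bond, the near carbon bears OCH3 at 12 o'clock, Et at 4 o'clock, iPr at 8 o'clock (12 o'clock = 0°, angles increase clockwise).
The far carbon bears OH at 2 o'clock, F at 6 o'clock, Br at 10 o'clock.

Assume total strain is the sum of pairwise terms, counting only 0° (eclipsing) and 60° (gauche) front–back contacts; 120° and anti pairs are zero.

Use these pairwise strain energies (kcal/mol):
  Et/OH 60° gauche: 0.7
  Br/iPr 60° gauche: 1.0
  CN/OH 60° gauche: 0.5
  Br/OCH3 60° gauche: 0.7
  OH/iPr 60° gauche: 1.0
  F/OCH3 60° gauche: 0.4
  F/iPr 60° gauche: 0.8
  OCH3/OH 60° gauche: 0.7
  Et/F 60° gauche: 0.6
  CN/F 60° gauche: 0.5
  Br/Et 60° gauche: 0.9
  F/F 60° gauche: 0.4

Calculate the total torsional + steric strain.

This conformer (staggered): OCH3–OH gauche, OCH3–Br gauche, Et–OH gauche, Et–F gauche, iPr–F gauche, iPr–Br gauche; 0.7 + 0.7 + 0.7 + 0.6 + 0.8 + 1.0 = 4.5 kcal/mol.

4.5 kcal/mol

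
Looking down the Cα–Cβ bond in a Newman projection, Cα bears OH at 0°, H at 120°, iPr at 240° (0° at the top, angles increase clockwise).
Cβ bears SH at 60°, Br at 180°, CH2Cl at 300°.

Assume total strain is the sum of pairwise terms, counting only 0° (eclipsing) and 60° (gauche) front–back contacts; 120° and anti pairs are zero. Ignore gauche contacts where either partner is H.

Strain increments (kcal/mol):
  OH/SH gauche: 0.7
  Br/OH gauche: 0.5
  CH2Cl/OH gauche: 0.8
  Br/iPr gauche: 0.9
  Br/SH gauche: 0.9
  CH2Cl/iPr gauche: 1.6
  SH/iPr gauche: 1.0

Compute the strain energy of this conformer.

This conformer (staggered): OH–SH gauche, OH–CH2Cl gauche, iPr–Br gauche, iPr–CH2Cl gauche; 0.7 + 0.8 + 0.9 + 1.6 = 4.0 kcal/mol.

4.0 kcal/mol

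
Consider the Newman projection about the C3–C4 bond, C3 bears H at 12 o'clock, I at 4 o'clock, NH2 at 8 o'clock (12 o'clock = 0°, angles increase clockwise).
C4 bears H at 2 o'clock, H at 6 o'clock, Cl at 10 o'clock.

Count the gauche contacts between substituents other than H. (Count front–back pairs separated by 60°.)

1

Non-H gauche pairs: NH2(240°)/Cl(300°) — 1 interaction.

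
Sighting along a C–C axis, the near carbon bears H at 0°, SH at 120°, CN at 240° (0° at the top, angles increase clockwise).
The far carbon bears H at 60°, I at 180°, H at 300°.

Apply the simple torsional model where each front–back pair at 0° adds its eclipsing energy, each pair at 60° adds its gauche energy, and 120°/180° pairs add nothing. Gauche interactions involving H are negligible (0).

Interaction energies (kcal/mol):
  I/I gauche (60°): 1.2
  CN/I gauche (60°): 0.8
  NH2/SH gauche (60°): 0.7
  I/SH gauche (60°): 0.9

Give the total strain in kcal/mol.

This conformer (staggered): SH(120°)/I(180°) gauche 0.9; CN(240°)/I(180°) gauche 0.8 → 1.7 kcal/mol.

1.7 kcal/mol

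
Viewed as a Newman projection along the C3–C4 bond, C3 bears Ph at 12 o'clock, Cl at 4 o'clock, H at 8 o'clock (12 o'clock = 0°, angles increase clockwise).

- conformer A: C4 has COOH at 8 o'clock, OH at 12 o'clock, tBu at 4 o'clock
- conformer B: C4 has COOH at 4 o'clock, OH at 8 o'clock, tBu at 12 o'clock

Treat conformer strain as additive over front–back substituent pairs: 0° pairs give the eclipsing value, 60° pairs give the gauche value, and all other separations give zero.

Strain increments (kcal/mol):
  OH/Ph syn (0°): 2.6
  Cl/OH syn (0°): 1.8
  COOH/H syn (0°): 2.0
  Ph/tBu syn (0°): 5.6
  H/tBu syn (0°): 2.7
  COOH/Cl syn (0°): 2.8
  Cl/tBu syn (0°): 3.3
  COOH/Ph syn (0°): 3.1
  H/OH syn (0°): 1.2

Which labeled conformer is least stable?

B

A (eclipsed): Ph–OH eclipsed, Cl–tBu eclipsed, H–COOH eclipsed; 2.6 + 3.3 + 2.0 = 7.9 kcal/mol.
B (eclipsed): Ph–tBu eclipsed, Cl–COOH eclipsed, H–OH eclipsed; 5.6 + 2.8 + 1.2 = 9.6 kcal/mol.
B has the highest total (9.6 kcal/mol).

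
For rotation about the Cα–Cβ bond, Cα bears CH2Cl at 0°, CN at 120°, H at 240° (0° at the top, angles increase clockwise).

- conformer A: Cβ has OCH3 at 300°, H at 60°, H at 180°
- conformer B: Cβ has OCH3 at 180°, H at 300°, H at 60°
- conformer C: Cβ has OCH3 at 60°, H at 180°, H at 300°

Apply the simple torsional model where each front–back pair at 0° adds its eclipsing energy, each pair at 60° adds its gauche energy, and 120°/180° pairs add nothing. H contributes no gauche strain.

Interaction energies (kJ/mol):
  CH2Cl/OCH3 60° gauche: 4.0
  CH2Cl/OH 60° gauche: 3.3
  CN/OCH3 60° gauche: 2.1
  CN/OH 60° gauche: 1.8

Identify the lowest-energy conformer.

A (staggered): CH2Cl–OCH3 gauche; 4.0 = 4.0 kJ/mol.
B (staggered): CN–OCH3 gauche; 2.1 = 2.1 kJ/mol.
C (staggered): CH2Cl–OCH3 gauche, CN–OCH3 gauche; 4.0 + 2.1 = 6.1 kJ/mol.
B has the lowest total (2.1 kJ/mol).

B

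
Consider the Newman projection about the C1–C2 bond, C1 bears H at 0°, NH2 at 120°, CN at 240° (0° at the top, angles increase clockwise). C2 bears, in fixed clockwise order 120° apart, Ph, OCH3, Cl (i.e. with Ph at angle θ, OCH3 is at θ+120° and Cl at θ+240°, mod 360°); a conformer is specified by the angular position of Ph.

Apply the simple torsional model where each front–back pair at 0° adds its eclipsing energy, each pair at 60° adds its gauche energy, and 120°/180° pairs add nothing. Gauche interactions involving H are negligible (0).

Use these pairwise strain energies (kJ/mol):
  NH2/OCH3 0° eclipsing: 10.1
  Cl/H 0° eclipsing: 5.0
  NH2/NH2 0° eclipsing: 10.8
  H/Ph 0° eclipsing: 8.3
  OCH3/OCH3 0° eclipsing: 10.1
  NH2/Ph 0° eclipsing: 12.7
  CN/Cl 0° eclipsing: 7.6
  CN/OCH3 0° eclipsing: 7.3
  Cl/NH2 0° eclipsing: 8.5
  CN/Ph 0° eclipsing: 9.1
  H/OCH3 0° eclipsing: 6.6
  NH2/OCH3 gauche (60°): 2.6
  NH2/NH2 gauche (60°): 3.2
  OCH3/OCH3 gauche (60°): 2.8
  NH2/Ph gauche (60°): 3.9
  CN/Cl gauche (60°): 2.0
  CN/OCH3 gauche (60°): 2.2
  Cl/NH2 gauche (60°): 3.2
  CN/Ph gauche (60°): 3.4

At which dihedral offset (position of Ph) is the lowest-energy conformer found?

60°

Ph at 0° (eclipsed): H–Ph eclipsed, NH2–OCH3 eclipsed, CN–Cl eclipsed; 8.3 + 10.1 + 7.6 = 26.0 kJ/mol.
Ph at 60° (staggered): NH2–Ph gauche, NH2–OCH3 gauche, CN–OCH3 gauche, CN–Cl gauche; 3.9 + 2.6 + 2.2 + 2.0 = 10.7 kJ/mol.
Ph at 120° (eclipsed): H–Cl eclipsed, NH2–Ph eclipsed, CN–OCH3 eclipsed; 5.0 + 12.7 + 7.3 = 25.0 kJ/mol.
Ph at 180° (staggered): NH2–Ph gauche, NH2–Cl gauche, CN–Ph gauche, CN–OCH3 gauche; 3.9 + 3.2 + 3.4 + 2.2 = 12.7 kJ/mol.
Ph at 240° (eclipsed): H–OCH3 eclipsed, NH2–Cl eclipsed, CN–Ph eclipsed; 6.6 + 8.5 + 9.1 = 24.2 kJ/mol.
Ph at 300° (staggered): NH2–OCH3 gauche, NH2–Cl gauche, CN–Ph gauche, CN–Cl gauche; 2.6 + 3.2 + 3.4 + 2.0 = 11.2 kJ/mol.
The minimum (10.7 kJ/mol) occurs with Ph at 60°.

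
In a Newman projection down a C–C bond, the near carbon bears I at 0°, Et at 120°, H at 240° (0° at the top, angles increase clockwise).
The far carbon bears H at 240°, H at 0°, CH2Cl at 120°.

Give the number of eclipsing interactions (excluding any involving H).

Non-H eclipsing pairs: Et(120°)/CH2Cl(120°) — 1 interaction.

1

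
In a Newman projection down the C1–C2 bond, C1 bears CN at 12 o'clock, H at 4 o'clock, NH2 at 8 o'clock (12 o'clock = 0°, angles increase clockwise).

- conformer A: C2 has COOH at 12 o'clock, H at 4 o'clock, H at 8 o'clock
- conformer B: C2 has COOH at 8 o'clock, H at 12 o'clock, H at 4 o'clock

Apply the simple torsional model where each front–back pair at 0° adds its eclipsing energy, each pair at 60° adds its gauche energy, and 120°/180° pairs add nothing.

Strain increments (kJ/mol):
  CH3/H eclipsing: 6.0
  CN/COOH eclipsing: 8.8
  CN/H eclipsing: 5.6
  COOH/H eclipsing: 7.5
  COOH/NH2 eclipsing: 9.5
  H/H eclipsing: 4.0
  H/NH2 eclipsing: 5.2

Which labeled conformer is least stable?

B

A is eclipsed. CN at 0° is eclipsed with COOH at 0° (8.8); H at 120° is eclipsed with H at 120° (4.0); NH2 at 240° is eclipsed with H at 240° (5.2). Total 18.0 kJ/mol.
B is eclipsed. CN at 0° is eclipsed with H at 0° (5.6); H at 120° is eclipsed with H at 120° (4.0); NH2 at 240° is eclipsed with COOH at 240° (9.5). Total 19.1 kJ/mol.
B has the highest total (19.1 kJ/mol).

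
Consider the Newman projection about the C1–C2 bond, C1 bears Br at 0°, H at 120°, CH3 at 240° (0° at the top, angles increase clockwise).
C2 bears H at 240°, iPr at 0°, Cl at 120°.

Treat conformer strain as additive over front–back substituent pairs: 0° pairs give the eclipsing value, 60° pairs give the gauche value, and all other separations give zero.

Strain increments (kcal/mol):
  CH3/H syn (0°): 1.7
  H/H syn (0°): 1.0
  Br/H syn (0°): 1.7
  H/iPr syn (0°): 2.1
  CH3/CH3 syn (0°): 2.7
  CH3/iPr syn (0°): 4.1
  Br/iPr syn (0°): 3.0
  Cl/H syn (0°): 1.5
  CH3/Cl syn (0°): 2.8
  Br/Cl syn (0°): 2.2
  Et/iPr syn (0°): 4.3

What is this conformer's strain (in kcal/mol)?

6.2 kcal/mol

This conformer (eclipsed): Br–iPr eclipsed, H–Cl eclipsed, CH3–H eclipsed; 3.0 + 1.5 + 1.7 = 6.2 kcal/mol.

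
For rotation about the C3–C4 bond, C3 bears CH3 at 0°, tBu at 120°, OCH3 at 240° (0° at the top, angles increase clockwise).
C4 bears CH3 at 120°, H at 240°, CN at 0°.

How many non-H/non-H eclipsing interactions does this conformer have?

Non-H eclipsing pairs: CH3(0°)/CN(0°); tBu(120°)/CH3(120°) — 2 interactions.

2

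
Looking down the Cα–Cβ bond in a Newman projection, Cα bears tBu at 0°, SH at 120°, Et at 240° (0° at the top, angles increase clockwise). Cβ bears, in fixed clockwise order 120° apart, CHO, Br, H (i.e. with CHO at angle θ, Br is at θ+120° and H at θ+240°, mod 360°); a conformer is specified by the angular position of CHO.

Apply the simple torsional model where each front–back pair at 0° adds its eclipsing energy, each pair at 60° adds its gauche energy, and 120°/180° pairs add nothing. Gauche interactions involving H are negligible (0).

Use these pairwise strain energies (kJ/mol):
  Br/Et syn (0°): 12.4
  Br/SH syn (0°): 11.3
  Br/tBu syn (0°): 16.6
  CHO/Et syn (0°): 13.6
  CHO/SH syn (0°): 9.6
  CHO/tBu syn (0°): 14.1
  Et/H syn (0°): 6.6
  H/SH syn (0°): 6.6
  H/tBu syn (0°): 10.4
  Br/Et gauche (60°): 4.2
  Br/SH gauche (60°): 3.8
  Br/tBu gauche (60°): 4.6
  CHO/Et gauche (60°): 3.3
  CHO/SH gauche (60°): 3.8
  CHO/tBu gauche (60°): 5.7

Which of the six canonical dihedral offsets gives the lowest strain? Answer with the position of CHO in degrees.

180°

CHO at 0° (eclipsed): tBu(0°)/CHO(0°) eclipsed 14.1; SH(120°)/Br(120°) eclipsed 11.3; Et(240°)/H(240°) eclipsed 6.6 → 32.0 kJ/mol.
CHO at 60° (staggered): tBu(0°)/CHO(60°) gauche 5.7; SH(120°)/CHO(60°) gauche 3.8; SH(120°)/Br(180°) gauche 3.8; Et(240°)/Br(180°) gauche 4.2 → 17.5 kJ/mol.
CHO at 120° (eclipsed): tBu(0°)/H(0°) eclipsed 10.4; SH(120°)/CHO(120°) eclipsed 9.6; Et(240°)/Br(240°) eclipsed 12.4 → 32.4 kJ/mol.
CHO at 180° (staggered): tBu(0°)/Br(300°) gauche 4.6; SH(120°)/CHO(180°) gauche 3.8; Et(240°)/CHO(180°) gauche 3.3; Et(240°)/Br(300°) gauche 4.2 → 15.9 kJ/mol.
CHO at 240° (eclipsed): tBu(0°)/Br(0°) eclipsed 16.6; SH(120°)/H(120°) eclipsed 6.6; Et(240°)/CHO(240°) eclipsed 13.6 → 36.8 kJ/mol.
CHO at 300° (staggered): tBu(0°)/CHO(300°) gauche 5.7; tBu(0°)/Br(60°) gauche 4.6; SH(120°)/Br(60°) gauche 3.8; Et(240°)/CHO(300°) gauche 3.3 → 17.4 kJ/mol.
The minimum (15.9 kJ/mol) occurs with CHO at 180°.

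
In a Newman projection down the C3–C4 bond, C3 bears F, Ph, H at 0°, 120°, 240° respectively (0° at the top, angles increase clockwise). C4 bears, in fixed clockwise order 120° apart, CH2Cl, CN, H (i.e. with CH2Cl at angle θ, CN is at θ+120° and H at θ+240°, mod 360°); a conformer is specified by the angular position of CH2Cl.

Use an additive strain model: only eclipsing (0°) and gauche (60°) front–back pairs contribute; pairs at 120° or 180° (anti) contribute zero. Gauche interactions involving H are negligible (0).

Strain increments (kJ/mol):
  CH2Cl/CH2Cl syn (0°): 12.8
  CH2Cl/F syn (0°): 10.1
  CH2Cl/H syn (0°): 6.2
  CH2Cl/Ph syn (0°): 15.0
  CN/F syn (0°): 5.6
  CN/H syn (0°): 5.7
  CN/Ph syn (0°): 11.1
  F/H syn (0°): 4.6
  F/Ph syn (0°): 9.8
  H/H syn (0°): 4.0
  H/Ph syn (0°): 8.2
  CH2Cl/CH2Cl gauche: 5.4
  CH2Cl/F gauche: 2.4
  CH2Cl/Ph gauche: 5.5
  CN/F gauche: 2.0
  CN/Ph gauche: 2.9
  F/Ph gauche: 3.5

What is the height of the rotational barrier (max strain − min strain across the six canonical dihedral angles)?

18.0 kJ/mol

CH2Cl at 0° (eclipsed): F–CH2Cl eclipsed, Ph–CN eclipsed, H–H eclipsed; 10.1 + 11.1 + 4.0 = 25.2 kJ/mol.
CH2Cl at 60° (staggered): F–CH2Cl gauche, Ph–CH2Cl gauche, Ph–CN gauche; 2.4 + 5.5 + 2.9 = 10.8 kJ/mol.
CH2Cl at 120° (eclipsed): F–H eclipsed, Ph–CH2Cl eclipsed, H–CN eclipsed; 4.6 + 15.0 + 5.7 = 25.3 kJ/mol.
CH2Cl at 180° (staggered): F–CN gauche, Ph–CH2Cl gauche; 2.0 + 5.5 = 7.5 kJ/mol.
CH2Cl at 240° (eclipsed): F–CN eclipsed, Ph–H eclipsed, H–CH2Cl eclipsed; 5.6 + 8.2 + 6.2 = 20.0 kJ/mol.
CH2Cl at 300° (staggered): F–CH2Cl gauche, F–CN gauche, Ph–CN gauche; 2.4 + 2.0 + 2.9 = 7.3 kJ/mol.
Max at 120° (25.3 kJ/mol), min at 300° (7.3 kJ/mol); barrier = 18.0 kJ/mol.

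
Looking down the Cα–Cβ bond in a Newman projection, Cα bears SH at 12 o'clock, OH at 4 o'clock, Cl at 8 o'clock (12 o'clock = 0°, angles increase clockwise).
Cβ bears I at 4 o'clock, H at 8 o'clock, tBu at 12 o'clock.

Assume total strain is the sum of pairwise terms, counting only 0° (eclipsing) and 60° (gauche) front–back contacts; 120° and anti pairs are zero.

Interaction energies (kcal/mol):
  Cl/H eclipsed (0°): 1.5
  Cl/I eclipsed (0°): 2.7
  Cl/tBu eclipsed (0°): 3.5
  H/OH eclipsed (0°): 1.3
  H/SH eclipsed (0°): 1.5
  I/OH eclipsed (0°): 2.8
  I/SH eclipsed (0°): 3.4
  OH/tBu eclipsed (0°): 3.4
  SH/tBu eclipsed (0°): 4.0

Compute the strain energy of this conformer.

This conformer (eclipsed): SH(0°)/tBu(0°) eclipsed 4.0; OH(120°)/I(120°) eclipsed 2.8; Cl(240°)/H(240°) eclipsed 1.5 → 8.3 kcal/mol.

8.3 kcal/mol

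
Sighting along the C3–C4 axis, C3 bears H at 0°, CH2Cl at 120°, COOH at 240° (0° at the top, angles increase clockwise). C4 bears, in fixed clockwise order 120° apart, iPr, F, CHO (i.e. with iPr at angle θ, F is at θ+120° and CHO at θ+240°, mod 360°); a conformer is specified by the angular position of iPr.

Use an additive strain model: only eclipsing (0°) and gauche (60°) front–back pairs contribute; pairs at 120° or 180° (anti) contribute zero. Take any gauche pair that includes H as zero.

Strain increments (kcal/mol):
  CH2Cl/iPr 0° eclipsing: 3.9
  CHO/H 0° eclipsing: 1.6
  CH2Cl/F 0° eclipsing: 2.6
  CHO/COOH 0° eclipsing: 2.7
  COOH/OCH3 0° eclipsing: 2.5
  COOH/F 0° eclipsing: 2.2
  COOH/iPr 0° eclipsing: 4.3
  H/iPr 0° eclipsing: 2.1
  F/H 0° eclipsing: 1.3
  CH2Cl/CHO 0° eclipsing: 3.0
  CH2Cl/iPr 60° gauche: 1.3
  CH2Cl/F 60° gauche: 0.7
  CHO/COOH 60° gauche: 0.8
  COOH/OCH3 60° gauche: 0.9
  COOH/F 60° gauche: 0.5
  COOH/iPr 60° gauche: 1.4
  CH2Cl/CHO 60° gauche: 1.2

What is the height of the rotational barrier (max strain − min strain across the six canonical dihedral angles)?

5.3 kcal/mol

iPr at 0° (eclipsed): H(0°)/iPr(0°) eclipsed 2.1; CH2Cl(120°)/F(120°) eclipsed 2.6; COOH(240°)/CHO(240°) eclipsed 2.7 → 7.4 kcal/mol.
iPr at 60° (staggered): CH2Cl(120°)/iPr(60°) gauche 1.3; CH2Cl(120°)/F(180°) gauche 0.7; COOH(240°)/F(180°) gauche 0.5; COOH(240°)/CHO(300°) gauche 0.8 → 3.3 kcal/mol.
iPr at 120° (eclipsed): H(0°)/CHO(0°) eclipsed 1.6; CH2Cl(120°)/iPr(120°) eclipsed 3.9; COOH(240°)/F(240°) eclipsed 2.2 → 7.7 kcal/mol.
iPr at 180° (staggered): CH2Cl(120°)/iPr(180°) gauche 1.3; CH2Cl(120°)/CHO(60°) gauche 1.2; COOH(240°)/iPr(180°) gauche 1.4; COOH(240°)/F(300°) gauche 0.5 → 4.4 kcal/mol.
iPr at 240° (eclipsed): H(0°)/F(0°) eclipsed 1.3; CH2Cl(120°)/CHO(120°) eclipsed 3.0; COOH(240°)/iPr(240°) eclipsed 4.3 → 8.6 kcal/mol.
iPr at 300° (staggered): CH2Cl(120°)/F(60°) gauche 0.7; CH2Cl(120°)/CHO(180°) gauche 1.2; COOH(240°)/iPr(300°) gauche 1.4; COOH(240°)/CHO(180°) gauche 0.8 → 4.1 kcal/mol.
Max at 240° (8.6 kcal/mol), min at 60° (3.3 kcal/mol); barrier = 5.3 kcal/mol.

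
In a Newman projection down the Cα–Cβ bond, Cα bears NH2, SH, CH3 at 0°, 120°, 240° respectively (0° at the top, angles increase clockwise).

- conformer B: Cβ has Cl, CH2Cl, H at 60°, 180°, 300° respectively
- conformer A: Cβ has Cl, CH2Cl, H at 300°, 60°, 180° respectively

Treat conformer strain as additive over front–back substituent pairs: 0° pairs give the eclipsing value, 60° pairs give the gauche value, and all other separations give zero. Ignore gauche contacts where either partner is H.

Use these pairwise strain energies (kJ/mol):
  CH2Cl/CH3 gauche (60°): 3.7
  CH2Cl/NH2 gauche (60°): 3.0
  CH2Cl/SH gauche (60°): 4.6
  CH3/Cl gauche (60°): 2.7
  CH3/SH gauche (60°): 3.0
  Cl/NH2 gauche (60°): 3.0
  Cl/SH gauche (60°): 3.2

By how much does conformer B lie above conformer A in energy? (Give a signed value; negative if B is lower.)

B (staggered): NH2(0°)/Cl(60°) gauche 3.0; SH(120°)/Cl(60°) gauche 3.2; SH(120°)/CH2Cl(180°) gauche 4.6; CH3(240°)/CH2Cl(180°) gauche 3.7 → 14.5 kJ/mol.
A (staggered): NH2(0°)/Cl(300°) gauche 3.0; NH2(0°)/CH2Cl(60°) gauche 3.0; SH(120°)/CH2Cl(60°) gauche 4.6; CH3(240°)/Cl(300°) gauche 2.7 → 13.3 kJ/mol.
E(B) − E(A) = 14.5 − 13.3 = +1.2 kJ/mol.

+1.2 kJ/mol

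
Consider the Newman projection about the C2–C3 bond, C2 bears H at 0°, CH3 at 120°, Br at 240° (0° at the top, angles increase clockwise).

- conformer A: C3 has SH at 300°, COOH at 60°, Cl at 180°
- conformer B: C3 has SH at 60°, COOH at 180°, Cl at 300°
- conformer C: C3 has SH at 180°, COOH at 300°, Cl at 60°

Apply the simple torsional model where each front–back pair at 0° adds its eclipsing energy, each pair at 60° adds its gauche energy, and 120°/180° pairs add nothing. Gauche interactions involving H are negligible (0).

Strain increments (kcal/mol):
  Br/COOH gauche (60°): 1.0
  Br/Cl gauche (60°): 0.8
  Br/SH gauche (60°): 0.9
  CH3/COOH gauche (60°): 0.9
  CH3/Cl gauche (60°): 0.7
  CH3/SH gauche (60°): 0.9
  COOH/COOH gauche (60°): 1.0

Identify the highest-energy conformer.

A (staggered): CH3(120°)/COOH(60°) gauche 0.9; CH3(120°)/Cl(180°) gauche 0.7; Br(240°)/SH(300°) gauche 0.9; Br(240°)/Cl(180°) gauche 0.8 → 3.3 kcal/mol.
B (staggered): CH3(120°)/SH(60°) gauche 0.9; CH3(120°)/COOH(180°) gauche 0.9; Br(240°)/COOH(180°) gauche 1.0; Br(240°)/Cl(300°) gauche 0.8 → 3.6 kcal/mol.
C (staggered): CH3(120°)/SH(180°) gauche 0.9; CH3(120°)/Cl(60°) gauche 0.7; Br(240°)/SH(180°) gauche 0.9; Br(240°)/COOH(300°) gauche 1.0 → 3.5 kcal/mol.
B has the highest total (3.6 kcal/mol).

B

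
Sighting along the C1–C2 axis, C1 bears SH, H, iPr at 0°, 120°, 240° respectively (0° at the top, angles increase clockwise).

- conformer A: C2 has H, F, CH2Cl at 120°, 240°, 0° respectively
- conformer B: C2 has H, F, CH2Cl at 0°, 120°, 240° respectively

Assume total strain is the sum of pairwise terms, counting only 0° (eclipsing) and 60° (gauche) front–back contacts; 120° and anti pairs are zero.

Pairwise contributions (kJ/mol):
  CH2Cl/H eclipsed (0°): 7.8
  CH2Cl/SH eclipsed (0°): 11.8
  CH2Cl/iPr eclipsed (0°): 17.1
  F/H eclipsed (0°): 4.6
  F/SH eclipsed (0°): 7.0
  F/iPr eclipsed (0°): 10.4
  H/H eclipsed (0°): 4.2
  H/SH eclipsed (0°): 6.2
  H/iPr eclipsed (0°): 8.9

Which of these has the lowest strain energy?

A

A is eclipsed. SH at 0° is eclipsed with CH2Cl at 0° (11.8); H at 120° is eclipsed with H at 120° (4.2); iPr at 240° is eclipsed with F at 240° (10.4). Total 26.4 kJ/mol.
B is eclipsed. SH at 0° is eclipsed with H at 0° (6.2); H at 120° is eclipsed with F at 120° (4.6); iPr at 240° is eclipsed with CH2Cl at 240° (17.1). Total 27.9 kJ/mol.
A has the lowest total (26.4 kJ/mol).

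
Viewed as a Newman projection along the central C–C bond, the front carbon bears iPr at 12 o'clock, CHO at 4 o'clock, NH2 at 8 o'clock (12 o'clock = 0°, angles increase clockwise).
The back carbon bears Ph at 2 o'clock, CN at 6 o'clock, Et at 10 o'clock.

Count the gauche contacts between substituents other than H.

Non-H gauche pairs: iPr(0°)/Ph(60°); iPr(0°)/Et(300°); CHO(120°)/Ph(60°); CHO(120°)/CN(180°); NH2(240°)/CN(180°); NH2(240°)/Et(300°) — 6 interactions.

6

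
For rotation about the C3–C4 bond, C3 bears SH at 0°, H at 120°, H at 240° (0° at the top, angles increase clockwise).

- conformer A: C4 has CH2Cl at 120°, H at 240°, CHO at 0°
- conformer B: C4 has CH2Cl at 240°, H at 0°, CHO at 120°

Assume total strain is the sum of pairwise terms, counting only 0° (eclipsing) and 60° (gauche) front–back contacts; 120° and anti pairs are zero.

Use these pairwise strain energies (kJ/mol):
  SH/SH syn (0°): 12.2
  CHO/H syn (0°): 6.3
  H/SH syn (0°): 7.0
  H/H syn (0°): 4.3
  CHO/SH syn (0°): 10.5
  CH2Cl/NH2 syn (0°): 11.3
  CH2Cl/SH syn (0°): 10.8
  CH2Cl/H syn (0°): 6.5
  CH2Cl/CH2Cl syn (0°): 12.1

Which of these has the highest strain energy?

A (eclipsed): SH(0°)/CHO(0°) eclipsed 10.5; H(120°)/CH2Cl(120°) eclipsed 6.5; H(240°)/H(240°) eclipsed 4.3 → 21.3 kJ/mol.
B (eclipsed): SH(0°)/H(0°) eclipsed 7.0; H(120°)/CHO(120°) eclipsed 6.3; H(240°)/CH2Cl(240°) eclipsed 6.5 → 19.8 kJ/mol.
A has the highest total (21.3 kJ/mol).

A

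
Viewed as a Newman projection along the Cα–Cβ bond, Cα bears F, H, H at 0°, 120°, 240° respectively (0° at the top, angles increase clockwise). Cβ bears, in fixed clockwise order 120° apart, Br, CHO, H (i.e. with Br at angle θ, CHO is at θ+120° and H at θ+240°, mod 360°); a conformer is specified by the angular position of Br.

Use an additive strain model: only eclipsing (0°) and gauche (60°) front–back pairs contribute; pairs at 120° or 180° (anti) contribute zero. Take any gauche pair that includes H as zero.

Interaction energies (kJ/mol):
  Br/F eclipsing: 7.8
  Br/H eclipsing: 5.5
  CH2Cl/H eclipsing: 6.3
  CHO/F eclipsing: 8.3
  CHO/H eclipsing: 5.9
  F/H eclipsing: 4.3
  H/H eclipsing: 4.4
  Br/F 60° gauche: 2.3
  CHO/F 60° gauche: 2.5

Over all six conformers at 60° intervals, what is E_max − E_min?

Br at 0° (eclipsed): F–Br eclipsed, H–CHO eclipsed, H–H eclipsed; 7.8 + 5.9 + 4.4 = 18.1 kJ/mol.
Br at 60° (staggered): F–Br gauche; 2.3 = 2.3 kJ/mol.
Br at 120° (eclipsed): F–H eclipsed, H–Br eclipsed, H–CHO eclipsed; 4.3 + 5.5 + 5.9 = 15.7 kJ/mol.
Br at 180° (staggered): F–CHO gauche; 2.5 = 2.5 kJ/mol.
Br at 240° (eclipsed): F–CHO eclipsed, H–H eclipsed, H–Br eclipsed; 8.3 + 4.4 + 5.5 = 18.2 kJ/mol.
Br at 300° (staggered): F–Br gauche, F–CHO gauche; 2.3 + 2.5 = 4.8 kJ/mol.
Max at 240° (18.2 kJ/mol), min at 60° (2.3 kJ/mol); barrier = 15.9 kJ/mol.

15.9 kJ/mol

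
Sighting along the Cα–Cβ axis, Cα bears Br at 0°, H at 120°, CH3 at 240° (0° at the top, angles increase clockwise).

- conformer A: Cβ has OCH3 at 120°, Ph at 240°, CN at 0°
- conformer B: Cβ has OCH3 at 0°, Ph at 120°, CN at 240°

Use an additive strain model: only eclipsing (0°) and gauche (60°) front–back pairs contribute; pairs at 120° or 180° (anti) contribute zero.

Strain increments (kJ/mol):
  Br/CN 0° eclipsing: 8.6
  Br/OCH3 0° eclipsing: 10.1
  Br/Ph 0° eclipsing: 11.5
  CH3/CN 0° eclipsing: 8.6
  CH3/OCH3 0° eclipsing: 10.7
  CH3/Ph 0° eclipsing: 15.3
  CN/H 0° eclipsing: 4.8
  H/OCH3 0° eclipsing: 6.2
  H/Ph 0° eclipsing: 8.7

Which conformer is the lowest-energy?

A (eclipsed): Br–CN eclipsed, H–OCH3 eclipsed, CH3–Ph eclipsed; 8.6 + 6.2 + 15.3 = 30.1 kJ/mol.
B (eclipsed): Br–OCH3 eclipsed, H–Ph eclipsed, CH3–CN eclipsed; 10.1 + 8.7 + 8.6 = 27.4 kJ/mol.
B has the lowest total (27.4 kJ/mol).

B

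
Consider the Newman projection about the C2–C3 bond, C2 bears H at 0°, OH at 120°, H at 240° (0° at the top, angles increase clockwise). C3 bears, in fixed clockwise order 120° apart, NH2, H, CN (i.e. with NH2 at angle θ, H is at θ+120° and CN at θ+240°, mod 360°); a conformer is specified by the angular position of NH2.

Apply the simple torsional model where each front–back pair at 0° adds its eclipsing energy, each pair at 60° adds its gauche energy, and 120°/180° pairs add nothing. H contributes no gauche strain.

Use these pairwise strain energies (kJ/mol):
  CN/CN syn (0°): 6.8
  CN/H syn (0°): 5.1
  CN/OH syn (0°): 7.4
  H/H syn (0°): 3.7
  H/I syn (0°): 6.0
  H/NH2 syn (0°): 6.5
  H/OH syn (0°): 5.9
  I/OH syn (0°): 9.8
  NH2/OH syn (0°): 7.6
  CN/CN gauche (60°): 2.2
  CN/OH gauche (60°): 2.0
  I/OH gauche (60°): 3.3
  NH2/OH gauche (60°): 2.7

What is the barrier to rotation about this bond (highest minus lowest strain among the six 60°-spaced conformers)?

NH2 at 0° (eclipsed): H–NH2 eclipsed, OH–H eclipsed, H–CN eclipsed; 6.5 + 5.9 + 5.1 = 17.5 kJ/mol.
NH2 at 60° (staggered): OH–NH2 gauche; 2.7 = 2.7 kJ/mol.
NH2 at 120° (eclipsed): H–CN eclipsed, OH–NH2 eclipsed, H–H eclipsed; 5.1 + 7.6 + 3.7 = 16.4 kJ/mol.
NH2 at 180° (staggered): OH–NH2 gauche, OH–CN gauche; 2.7 + 2.0 = 4.7 kJ/mol.
NH2 at 240° (eclipsed): H–H eclipsed, OH–CN eclipsed, H–NH2 eclipsed; 3.7 + 7.4 + 6.5 = 17.6 kJ/mol.
NH2 at 300° (staggered): OH–CN gauche; 2.0 = 2.0 kJ/mol.
Max at 240° (17.6 kJ/mol), min at 300° (2.0 kJ/mol); barrier = 15.6 kJ/mol.

15.6 kJ/mol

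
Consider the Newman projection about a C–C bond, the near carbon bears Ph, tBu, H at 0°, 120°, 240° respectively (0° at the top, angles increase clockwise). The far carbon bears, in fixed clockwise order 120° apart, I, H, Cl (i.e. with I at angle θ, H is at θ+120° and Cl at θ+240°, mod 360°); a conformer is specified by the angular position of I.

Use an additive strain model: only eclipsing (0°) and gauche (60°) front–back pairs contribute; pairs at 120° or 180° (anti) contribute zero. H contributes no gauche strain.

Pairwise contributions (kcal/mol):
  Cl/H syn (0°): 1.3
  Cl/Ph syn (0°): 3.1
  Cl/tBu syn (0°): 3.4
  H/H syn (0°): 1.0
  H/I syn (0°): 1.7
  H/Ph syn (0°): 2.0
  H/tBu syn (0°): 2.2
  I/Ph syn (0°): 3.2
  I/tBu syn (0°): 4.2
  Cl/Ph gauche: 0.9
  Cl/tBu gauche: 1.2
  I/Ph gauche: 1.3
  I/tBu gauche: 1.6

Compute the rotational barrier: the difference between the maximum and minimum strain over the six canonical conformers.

I at 0° (eclipsed): Ph(0°)/I(0°) eclipsed 3.2; tBu(120°)/H(120°) eclipsed 2.2; H(240°)/Cl(240°) eclipsed 1.3 → 6.7 kcal/mol.
I at 60° (staggered): Ph(0°)/I(60°) gauche 1.3; Ph(0°)/Cl(300°) gauche 0.9; tBu(120°)/I(60°) gauche 1.6 → 3.8 kcal/mol.
I at 120° (eclipsed): Ph(0°)/Cl(0°) eclipsed 3.1; tBu(120°)/I(120°) eclipsed 4.2; H(240°)/H(240°) eclipsed 1.0 → 8.3 kcal/mol.
I at 180° (staggered): Ph(0°)/Cl(60°) gauche 0.9; tBu(120°)/I(180°) gauche 1.6; tBu(120°)/Cl(60°) gauche 1.2 → 3.7 kcal/mol.
I at 240° (eclipsed): Ph(0°)/H(0°) eclipsed 2.0; tBu(120°)/Cl(120°) eclipsed 3.4; H(240°)/I(240°) eclipsed 1.7 → 7.1 kcal/mol.
I at 300° (staggered): Ph(0°)/I(300°) gauche 1.3; tBu(120°)/Cl(180°) gauche 1.2 → 2.5 kcal/mol.
Max at 120° (8.3 kcal/mol), min at 300° (2.5 kcal/mol); barrier = 5.8 kcal/mol.

5.8 kcal/mol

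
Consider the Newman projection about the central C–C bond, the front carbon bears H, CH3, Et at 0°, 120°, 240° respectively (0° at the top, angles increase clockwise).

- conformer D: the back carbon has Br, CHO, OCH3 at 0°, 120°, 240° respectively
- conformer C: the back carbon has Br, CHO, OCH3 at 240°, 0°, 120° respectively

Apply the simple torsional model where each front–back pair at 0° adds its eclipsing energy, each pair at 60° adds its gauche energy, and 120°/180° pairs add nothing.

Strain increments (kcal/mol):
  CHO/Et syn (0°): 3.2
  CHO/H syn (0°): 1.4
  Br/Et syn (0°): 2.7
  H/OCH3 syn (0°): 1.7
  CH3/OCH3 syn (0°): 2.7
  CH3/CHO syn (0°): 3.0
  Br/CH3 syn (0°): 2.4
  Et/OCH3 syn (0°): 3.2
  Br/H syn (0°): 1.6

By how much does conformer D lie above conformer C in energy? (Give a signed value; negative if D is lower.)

+1.0 kcal/mol

D (eclipsed): H–Br eclipsed, CH3–CHO eclipsed, Et–OCH3 eclipsed; 1.6 + 3.0 + 3.2 = 7.8 kcal/mol.
C (eclipsed): H–CHO eclipsed, CH3–OCH3 eclipsed, Et–Br eclipsed; 1.4 + 2.7 + 2.7 = 6.8 kcal/mol.
E(D) − E(C) = 7.8 − 6.8 = +1.0 kcal/mol.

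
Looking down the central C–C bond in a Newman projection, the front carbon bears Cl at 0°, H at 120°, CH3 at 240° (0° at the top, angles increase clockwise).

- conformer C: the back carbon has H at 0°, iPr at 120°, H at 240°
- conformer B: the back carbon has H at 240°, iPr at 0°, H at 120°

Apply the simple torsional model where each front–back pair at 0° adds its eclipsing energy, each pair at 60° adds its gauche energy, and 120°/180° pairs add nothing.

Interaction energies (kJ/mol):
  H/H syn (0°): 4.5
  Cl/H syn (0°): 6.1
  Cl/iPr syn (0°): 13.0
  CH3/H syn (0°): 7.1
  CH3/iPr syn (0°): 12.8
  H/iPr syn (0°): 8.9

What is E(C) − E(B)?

C (eclipsed): Cl(0°)/H(0°) eclipsed 6.1; H(120°)/iPr(120°) eclipsed 8.9; CH3(240°)/H(240°) eclipsed 7.1 → 22.1 kJ/mol.
B (eclipsed): Cl(0°)/iPr(0°) eclipsed 13.0; H(120°)/H(120°) eclipsed 4.5; CH3(240°)/H(240°) eclipsed 7.1 → 24.6 kJ/mol.
E(C) − E(B) = 22.1 − 24.6 = -2.5 kJ/mol.

-2.5 kJ/mol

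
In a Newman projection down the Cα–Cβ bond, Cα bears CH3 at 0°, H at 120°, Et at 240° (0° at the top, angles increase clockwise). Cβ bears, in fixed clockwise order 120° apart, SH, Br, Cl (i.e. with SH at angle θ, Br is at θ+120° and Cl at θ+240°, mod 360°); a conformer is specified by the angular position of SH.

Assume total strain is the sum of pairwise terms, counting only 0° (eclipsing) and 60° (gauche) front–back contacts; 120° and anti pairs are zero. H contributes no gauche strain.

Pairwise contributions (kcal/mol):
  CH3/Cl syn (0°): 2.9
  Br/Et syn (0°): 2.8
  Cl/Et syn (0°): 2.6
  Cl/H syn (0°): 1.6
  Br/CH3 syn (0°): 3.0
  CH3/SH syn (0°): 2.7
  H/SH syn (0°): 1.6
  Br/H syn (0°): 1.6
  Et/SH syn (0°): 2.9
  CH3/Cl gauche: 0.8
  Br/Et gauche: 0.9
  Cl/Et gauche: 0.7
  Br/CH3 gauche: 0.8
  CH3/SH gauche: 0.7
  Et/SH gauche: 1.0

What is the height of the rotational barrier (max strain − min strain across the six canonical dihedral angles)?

4.4 kcal/mol

SH at 0° (eclipsed): CH3–SH eclipsed, H–Br eclipsed, Et–Cl eclipsed; 2.7 + 1.6 + 2.6 = 6.9 kcal/mol.
SH at 60° (staggered): CH3–SH gauche, CH3–Cl gauche, Et–Br gauche, Et–Cl gauche; 0.7 + 0.8 + 0.9 + 0.7 = 3.1 kcal/mol.
SH at 120° (eclipsed): CH3–Cl eclipsed, H–SH eclipsed, Et–Br eclipsed; 2.9 + 1.6 + 2.8 = 7.3 kcal/mol.
SH at 180° (staggered): CH3–Br gauche, CH3–Cl gauche, Et–SH gauche, Et–Br gauche; 0.8 + 0.8 + 1.0 + 0.9 = 3.5 kcal/mol.
SH at 240° (eclipsed): CH3–Br eclipsed, H–Cl eclipsed, Et–SH eclipsed; 3.0 + 1.6 + 2.9 = 7.5 kcal/mol.
SH at 300° (staggered): CH3–SH gauche, CH3–Br gauche, Et–SH gauche, Et–Cl gauche; 0.7 + 0.8 + 1.0 + 0.7 = 3.2 kcal/mol.
Max at 240° (7.5 kcal/mol), min at 60° (3.1 kcal/mol); barrier = 4.4 kcal/mol.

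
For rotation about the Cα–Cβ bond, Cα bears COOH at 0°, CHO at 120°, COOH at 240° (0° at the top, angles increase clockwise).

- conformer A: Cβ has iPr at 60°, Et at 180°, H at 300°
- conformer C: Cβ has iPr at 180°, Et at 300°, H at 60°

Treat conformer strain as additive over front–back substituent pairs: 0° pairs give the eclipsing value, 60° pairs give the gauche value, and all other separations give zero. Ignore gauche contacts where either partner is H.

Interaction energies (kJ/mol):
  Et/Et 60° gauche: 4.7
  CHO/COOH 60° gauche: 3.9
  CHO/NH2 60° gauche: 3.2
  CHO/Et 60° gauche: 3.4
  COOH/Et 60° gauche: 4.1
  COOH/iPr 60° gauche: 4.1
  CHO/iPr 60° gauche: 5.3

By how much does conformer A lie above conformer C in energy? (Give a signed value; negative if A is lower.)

-0.7 kJ/mol

A (staggered): COOH(0°)/iPr(60°) gauche 4.1; CHO(120°)/iPr(60°) gauche 5.3; CHO(120°)/Et(180°) gauche 3.4; COOH(240°)/Et(180°) gauche 4.1 → 16.9 kJ/mol.
C (staggered): COOH(0°)/Et(300°) gauche 4.1; CHO(120°)/iPr(180°) gauche 5.3; COOH(240°)/iPr(180°) gauche 4.1; COOH(240°)/Et(300°) gauche 4.1 → 17.6 kJ/mol.
E(A) − E(C) = 16.9 − 17.6 = -0.7 kJ/mol.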